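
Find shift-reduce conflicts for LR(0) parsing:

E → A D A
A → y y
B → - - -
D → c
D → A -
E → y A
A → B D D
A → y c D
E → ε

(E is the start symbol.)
Yes — I0: [E → .] vs [A → . y c D]; I8: [A → y y .] vs [A → y . c D]

Augment with E' → E and build the canonical LR(0) collection (I0 = CLOSURE({[E' → . E]}), then GOTO on every symbol after a dot until no new states appear). It has 21 states:
  I0: { [A → . B D D], [A → . y c D], [A → . y y], [B → . - - -], [E → . A D A], [E → . y A], [E → .], [E' → . E] }  — shift, reduce
  I1: { [B → - . - -] }  — shift
  I2: { [A → . B D D], [A → . y c D], [A → . y y], [B → . - - -], [D → . A -], [D → . c], [E → A . D A] }  — shift
  I3: { [A → . B D D], [A → . y c D], [A → . y y], [A → B . D D], [B → . - - -], [D → . A -], [D → . c] }  — shift
  I4: { [E' → E .] }  — accept
  I5: { [A → . B D D], [A → . y c D], [A → . y y], [A → y . c D], [A → y . y], [B → . - - -], [E → y . A] }  — shift
  I6: { [E → y A .] }  — reduce
  I7: { [A → . B D D], [A → . y c D], [A → . y y], [A → y c . D], [B → . - - -], [D → . A -], [D → . c] }  — shift
  I8: { [A → y . c D], [A → y . y], [A → y y .] }  — shift, reduce
  I9: { [A → y y .] }  — reduce
  I10: { [D → A . -] }  — shift
  I11: { [A → y c D .] }  — reduce
  I12: { [D → c .] }  — reduce
  I13: { [A → y . c D], [A → y . y] }  — shift
  I14: { [D → A - .] }  — reduce
  I15: { [A → . B D D], [A → . y c D], [A → . y y], [A → B D . D], [B → . - - -], [D → . A -], [D → . c] }  — shift
  I16: { [A → B D D .] }  — reduce
  I17: { [A → . B D D], [A → . y c D], [A → . y y], [B → . - - -], [E → A D . A] }  — shift
  I18: { [E → A D A .] }  — reduce
  I19: { [B → - - . -] }  — shift
  I20: { [B → - - - .] }  — reduce

I0 contains reduce item [E → .] and shift items [A → . y c D], [A → . y y], [B → . - - -], [E → . y A] — shift-reduce conflict.
I8 contains reduce item [A → y y .] and shift items [A → y . c D], [A → y . y] — shift-reduce conflict.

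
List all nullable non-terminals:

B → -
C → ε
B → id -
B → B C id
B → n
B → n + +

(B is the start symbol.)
{ 'C' }

ε-productions: C → ε
So C is immediately nullable.
No further non-terminal can be added: every production for the remaining non-terminals contains a terminal or a non-nullable non-terminal.
Nullable = { 'C' }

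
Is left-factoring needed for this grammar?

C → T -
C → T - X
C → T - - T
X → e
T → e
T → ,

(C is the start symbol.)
Yes, C has productions with common prefix 'T -'

Left-factoring is needed when two productions for the same non-terminal
share a common prefix on the right-hand side.

Productions for C:
  C → T -
  C → T - X
  C → T - - T
Productions for T:
  T → e
  T → ,

Found common prefix 'T -' in productions for C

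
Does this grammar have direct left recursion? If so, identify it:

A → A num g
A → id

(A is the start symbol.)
Yes, A is left-recursive

Direct left recursion occurs when N → N α for some non-terminal N (the right-hand side begins with the left-hand side itself).

A → A num g: LEFT RECURSIVE (starts with A)
A → id: starts with id

The grammar has direct left recursion on: A.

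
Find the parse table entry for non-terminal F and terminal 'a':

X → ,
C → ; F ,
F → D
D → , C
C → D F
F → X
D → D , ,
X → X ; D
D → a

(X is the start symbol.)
F → D

To find M[F, 'a'], we find productions for F where 'a' is in the predict set (PREDICT(N → α) = (FIRST(α) \ {ε}) ∪ (FOLLOW(N) if α ⇒* ε)).

Relevant sets:
  FIRST(D) = { ',', 'a' }
  FIRST(X) = { ',' }

F → D: PREDICT = { ',', 'a' }
  'a' is in predict set, so this production goes in M[F, 'a']
F → X: PREDICT = { ',' }

M[F, 'a'] = F → D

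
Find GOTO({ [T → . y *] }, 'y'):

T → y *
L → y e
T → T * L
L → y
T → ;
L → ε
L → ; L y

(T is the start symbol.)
{ [T → y . *] }

GOTO(I, 'y') = CLOSURE({ [A → αX.β] : [A → α.Xβ] ∈ I, X = 'y' })

Items with dot before 'y', with the dot advanced:
  [T → . y *] → [T → y . *]
Closure adds nothing (no advanced item has the dot before a non-terminal).

GOTO = { [T → y . *] }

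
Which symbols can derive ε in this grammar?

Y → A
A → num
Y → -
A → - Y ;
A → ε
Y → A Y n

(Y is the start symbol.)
A non-terminal is nullable if it can derive ε (the empty string): either it has an ε-production, or it has a production whose right-hand side consists entirely of nullable non-terminals.

ε-productions: A → ε
So A is immediately nullable.
Y → A: every symbol on the right is nullable, so Y is nullable too.
Every non-terminal is now nullable.
Nullable = { 'A', 'Y' }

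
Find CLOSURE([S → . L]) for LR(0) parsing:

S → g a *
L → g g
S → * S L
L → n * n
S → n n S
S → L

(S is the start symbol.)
To compute CLOSURE, for each item [A → α.Bβ] where B is a non-terminal, add [B → .γ] for all productions B → γ; repeat for the newly added items until nothing changes.

Start with: [S → . L]
  [S → . L] has the dot before L: add [L → . g g], [L → . n * n]
No further items can be added.

CLOSURE = { [L → . g g], [L → . n * n], [S → . L] }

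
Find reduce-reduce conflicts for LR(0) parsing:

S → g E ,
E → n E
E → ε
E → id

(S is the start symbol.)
No reduce-reduce conflicts

A reduce-reduce conflict occurs when an LR(0) state has two complete items [A → α .] and [B → β .] — both call for a reduction, and with no lookahead the parser cannot choose between them.

Augment with S' → S and build the canonical LR(0) collection (I0 = CLOSURE({[S' → . S]}), then GOTO on every symbol after a dot until no new states appear). It has 8 states:
  I0: { [S → . g E ,], [S' → . S] }  — shift
  I1: { [S' → S .] }  — accept
  I2: { [E → . id], [E → . n E], [E → .], [S → g . E ,] }  — shift, reduce
  I3: { [S → g E . ,] }  — shift
  I4: { [E → id .] }  — reduce
  I5: { [E → . id], [E → . n E], [E → .], [E → n . E] }  — shift, reduce
  I6: { [E → n E .] }  — reduce
  I7: { [S → g E , .] }  — reduce

No state contains more than one complete item.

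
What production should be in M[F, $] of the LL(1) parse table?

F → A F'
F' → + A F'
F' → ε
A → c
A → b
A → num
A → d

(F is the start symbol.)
Empty (error entry)

To find M[F, $], we find productions for F where $ is in the predict set (PREDICT(N → α) = (FIRST(α) \ {ε}) ∪ (FOLLOW(N) if α ⇒* ε)).

Relevant sets:
  FIRST(A) = { 'b', 'c', 'd', 'num' }

F → A F': PREDICT = { 'b', 'c', 'd', 'num' }

M[F, $] is empty (no production applies)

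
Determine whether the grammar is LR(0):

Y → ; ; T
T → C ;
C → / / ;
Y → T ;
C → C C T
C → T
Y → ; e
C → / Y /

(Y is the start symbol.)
Augment with Y' → Y and build the canonical LR(0) collection (I0 = CLOSURE({[Y' → . Y]}), then GOTO on every symbol after a dot until no new states appear). It has 18 states:
  I0: { [C → . / / ;], [C → . / Y /], [C → . C C T], [C → . T], [T → . C ;], [Y → . ; ; T], [Y → . ; e], [Y → . T ;], [Y' → . Y] }  — shift
  I1: { [C → . / / ;], [C → . / Y /], [C → . C C T], [C → . T], [C → / . / ;], [C → / . Y /], [T → . C ;], [Y → . ; ; T], [Y → . ; e], [Y → . T ;] }  — shift
  I2: { [Y → ; . ; T], [Y → ; . e] }  — shift
  I3: { [C → . / / ;], [C → . / Y /], [C → . C C T], [C → . T], [C → C . C T], [T → . C ;], [T → C . ;] }  — shift
  I4: { [C → T .], [Y → T . ;] }  — shift, reduce
  I5: { [Y' → Y .] }  — accept
  I6: { [Y → T ; .] }  — reduce
  I7: { [T → C ; .] }  — reduce
  I8: { [C → . / / ;], [C → . / Y /], [C → . C C T], [C → . T], [C → C . C T], [C → C C . T], [T → . C ;], [T → C . ;] }  — shift
  I9: { [C → T .] }  — reduce
  I10: { [C → C C T .], [C → T .] }  — 2 reduces
  I11: { [C → . / / ;], [C → . / Y /], [C → . C C T], [C → . T], [T → . C ;], [Y → ; ; . T] }  — shift
  I12: { [Y → ; e .] }  — reduce
  I13: { [C → T .], [Y → ; ; T .] }  — 2 reduces
  I14: { [C → . / / ;], [C → . / Y /], [C → . C C T], [C → . T], [C → / . / ;], [C → / . Y /], [C → / / . ;], [T → . C ;], [Y → . ; ; T], [Y → . ; e], [Y → . T ;] }  — shift
  I15: { [C → / Y . /] }  — shift
  I16: { [C → / Y / .] }  — reduce
  I17: { [C → / / ; .], [Y → ; . ; T], [Y → ; . e] }  — shift, reduce

Conflict in state I4:
  Shift-reduce conflict between [C → T .] and [Y → T . ;]
So the grammar is NOT LR(0).

Answer: No. Shift-reduce conflict between [C → T .] and [Y → T . ;]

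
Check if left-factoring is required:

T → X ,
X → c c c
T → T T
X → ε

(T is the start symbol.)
No, left-factoring is not needed

Left-factoring is needed when two productions for the same non-terminal
share a common prefix on the right-hand side.

Productions for T:
  T → X ,
  T → T T
Productions for X:
  X → c c c
  X → ε

No common prefixes found.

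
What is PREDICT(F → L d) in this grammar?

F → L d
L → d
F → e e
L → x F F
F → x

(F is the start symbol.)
PREDICT(F → L d) = (FIRST(RHS) \ {ε}) ∪ (FOLLOW(F) if ε ∈ FIRST(RHS), i.e. RHS ⇒* ε)
FIRST(L) = { 'd', 'x' }
FIRST(L d) = { 'd', 'x' }
ε ∉ FIRST(L d), so FOLLOW(F) is not added.
PREDICT(F → L d) = { 'd', 'x' }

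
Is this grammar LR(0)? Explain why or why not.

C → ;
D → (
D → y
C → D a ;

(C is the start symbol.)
Yes, the grammar is LR(0)

A grammar is LR(0) if no state in the canonical LR(0) collection has:
  - both a shift item (dot before a terminal) and a complete item (shift-reduce conflict), or
  - two or more complete items (reduce-reduce conflict; the accept item [C' → C .] counts as a complete item here).

Augment with C' → C and build the canonical LR(0) collection (I0 = CLOSURE({[C' → . C]}), then GOTO on every symbol after a dot until no new states appear). It has 8 states:
  I0: { [C → . ;], [C → . D a ;], [C' → . C], [D → . (], [D → . y] }  — shift
  I1: { [D → ( .] }  — reduce
  I2: { [C → ; .] }  — reduce
  I3: { [C' → C .] }  — accept
  I4: { [C → D . a ;] }  — shift
  I5: { [D → y .] }  — reduce
  I6: { [C → D a . ;] }  — shift
  I7: { [C → D a ; .] }  — reduce

Every state is either a pure shift/goto state or contains exactly one complete item and nothing to shift — no conflicts. The grammar is LR(0).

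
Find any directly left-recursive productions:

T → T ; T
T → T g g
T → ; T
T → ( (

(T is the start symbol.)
Yes, T is left-recursive

Direct left recursion occurs when N → N α for some non-terminal N (the right-hand side begins with the left-hand side itself).

T → T ; T: LEFT RECURSIVE (starts with T)
T → T g g: LEFT RECURSIVE (starts with T)
T → ; T: starts with ';'
T → ( (: starts with '('

The grammar has direct left recursion on: T.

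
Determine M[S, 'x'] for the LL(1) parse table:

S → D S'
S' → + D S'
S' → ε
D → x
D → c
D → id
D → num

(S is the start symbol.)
To find M[S, 'x'], we find productions for S where 'x' is in the predict set (PREDICT(N → α) = (FIRST(α) \ {ε}) ∪ (FOLLOW(N) if α ⇒* ε)).

Relevant sets:
  FIRST(D) = { 'c', 'id', 'num', 'x' }

S → D S': PREDICT = { 'c', 'id', 'num', 'x' }
  'x' is in predict set, so this production goes in M[S, 'x']

M[S, 'x'] = S → D S'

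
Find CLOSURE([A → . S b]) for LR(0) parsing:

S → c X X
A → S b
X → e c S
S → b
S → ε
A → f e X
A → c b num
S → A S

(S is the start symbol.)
{ [A → . S b], [A → . c b num], [A → . f e X], [S → . A S], [S → . b], [S → . c X X], [S → .] }

To compute CLOSURE, for each item [A → α.Bβ] where B is a non-terminal, add [B → .γ] for all productions B → γ; repeat for the newly added items until nothing changes.

Start with: [A → . S b]
  [A → . S b] has the dot before S: add [S → . c X X], [S → . b], [S → .], [S → . A S]
  [S → . A S] has the dot before A: add [A → . f e X], [A → . c b num]
No further items can be added.

CLOSURE = { [A → . S b], [A → . c b num], [A → . f e X], [S → . A S], [S → . b], [S → . c X X], [S → .] }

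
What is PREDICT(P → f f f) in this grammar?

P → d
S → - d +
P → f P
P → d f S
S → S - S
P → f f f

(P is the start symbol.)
PREDICT(P → f f f) = (FIRST(RHS) \ {ε}) ∪ (FOLLOW(P) if ε ∈ FIRST(RHS), i.e. RHS ⇒* ε)
FIRST(f f f) = { 'f' }
ε ∉ FIRST(f f f), so FOLLOW(P) is not added.
PREDICT(P → f f f) = { 'f' }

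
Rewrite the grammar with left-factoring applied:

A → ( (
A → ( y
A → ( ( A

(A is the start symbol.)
A → ( A'
A' → ( A''
A'' → ε
A'' → A
A' → y

Left-factoring transforms A → αβ₁ | αβ₂ into A → αA' and A' → β₁ | β₂
(α is the longest common prefix among the alternatives). Repeat until
no nonterminal has two alternatives with a common prefix.

Round 1: A has alternatives sharing prefix '('. Introduce A': A → ( A'
  Add: A' → (
  Add: A' → y
  Add: A' → ( A

Round 2: A' has alternatives sharing prefix '('. Introduce A'': A' → ( A''
  Add: A'' → ε
  Add: A'' → A

No remaining common prefixes — done.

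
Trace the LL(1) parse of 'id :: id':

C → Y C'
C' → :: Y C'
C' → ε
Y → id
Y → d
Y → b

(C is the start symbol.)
Stack is shown with the top on the left.

Stack      Input       Action
-----------------------------
C $        id :: id $  output C → Y C'
Y C' $     id :: id $  output Y → id
id C' $    id :: id $  match 'id'
C' $       :: id $     output C' → :: Y C'
:: Y C' $  :: id $     match '::'
Y C' $     id $        output Y → id
id C' $    id $        match 'id'
C' $       $           output C' → ε
$          $           accept

The string is accepted.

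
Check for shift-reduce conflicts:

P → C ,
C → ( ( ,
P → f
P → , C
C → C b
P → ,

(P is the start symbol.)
Augment with P' → P and build the canonical LR(0) collection (I0 = CLOSURE({[P' → . P]}), then GOTO on every symbol after a dot until no new states appear). It has 11 states:
  I0: { [C → . ( ( ,], [C → . C b], [P → . , C], [P → . ,], [P → . C ,], [P → . f], [P' → . P] }  — shift
  I1: { [C → ( . ( ,] }  — shift
  I2: { [C → . ( ( ,], [C → . C b], [P → , . C], [P → , .] }  — shift, reduce
  I3: { [C → C . b], [P → C . ,] }  — shift
  I4: { [P' → P .] }  — accept
  I5: { [P → f .] }  — reduce
  I6: { [P → C , .] }  — reduce
  I7: { [C → C b .] }  — reduce
  I8: { [C → C . b], [P → , C .] }  — shift, reduce
  I9: { [C → ( ( . ,] }  — shift
  I10: { [C → ( ( , .] }  — reduce

I2 contains reduce item [P → , .] and shift item [C → . ( ( ,] — shift-reduce conflict.
I8 contains reduce item [P → , C .] and shift item [C → C . b] — shift-reduce conflict.

Answer: Yes — I2: [P → , .] vs [C → . ( ( ,]; I8: [P → , C .] vs [C → C . b]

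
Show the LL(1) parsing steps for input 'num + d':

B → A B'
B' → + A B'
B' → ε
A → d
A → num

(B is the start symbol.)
LL(1) parsing maintains a stack (initially the start symbol over $) and the input. At each step: if the stack top is a terminal, match it against the current input token; if it is a non-terminal N, replace it with the RHS of M[N, lookahead] (the unique production whose predict set contains the lookahead).

Stack is shown with the top on the left.

Stack     Input      Action
---------------------------
B $       num + d $  output B → A B'
A B' $    num + d $  output A → num
num B' $  num + d $  match 'num'
B' $      + d $      output B' → + A B'
+ A B' $  + d $      match '+'
A B' $    d $        output A → d
d B' $    d $        match 'd'
B' $      $          output B' → ε
$         $          accept

The string is accepted.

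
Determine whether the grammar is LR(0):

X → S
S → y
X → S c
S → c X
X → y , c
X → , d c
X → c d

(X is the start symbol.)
A grammar is LR(0) if no state in the canonical LR(0) collection has:
  - both a shift item (dot before a terminal) and a complete item (shift-reduce conflict), or
  - two or more complete items (reduce-reduce conflict; the accept item [X' → X .] counts as a complete item here).

Augment with X' → X and build the canonical LR(0) collection (I0 = CLOSURE({[X' → . X]}), then GOTO on every symbol after a dot until no new states appear). It has 13 states:
  I0: { [S → . c X], [S → . y], [X → . , d c], [X → . S c], [X → . S], [X → . c d], [X → . y , c], [X' → . X] }  — shift
  I1: { [X → , . d c] }  — shift
  I2: { [X → S . c], [X → S .] }  — shift, reduce
  I3: { [X' → X .] }  — accept
  I4: { [S → . c X], [S → . y], [S → c . X], [X → . , d c], [X → . S c], [X → . S], [X → . c d], [X → . y , c], [X → c . d] }  — shift
  I5: { [S → y .], [X → y . , c] }  — shift, reduce
  I6: { [X → y , . c] }  — shift
  I7: { [X → y , c .] }  — reduce
  I8: { [S → c X .] }  — reduce
  I9: { [X → c d .] }  — reduce
  I10: { [X → S c .] }  — reduce
  I11: { [X → , d . c] }  — shift
  I12: { [X → , d c .] }  — reduce

Conflict in state I2:
  Shift-reduce conflict between [X → S .] and [X → S . c]
So the grammar is NOT LR(0).

Answer: No. Shift-reduce conflict between [X → S .] and [X → S . c]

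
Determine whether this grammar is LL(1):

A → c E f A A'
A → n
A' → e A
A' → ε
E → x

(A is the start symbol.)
No. Predict set conflict for A': { 'e' }

A grammar is LL(1) if for each non-terminal N with multiple productions, the predict sets of those productions are pairwise disjoint, where PREDICT(N → α) = (FIRST(α) \ {ε}) ∪ (FOLLOW(N) if α ⇒* ε).

Relevant sets:
  FOLLOW(A') = { $, 'e' }

For A:
  PREDICT(A → c E f A A') = { 'c' }
  PREDICT(A → n) = { 'n' }
For A':
  PREDICT(A' → e A) = { 'e' }
  PREDICT(A' → ε) = { $, 'e' }
E has a single production, so nothing to check there.

Conflict found: Predict set conflict for A': { 'e' }
The grammar is NOT LL(1).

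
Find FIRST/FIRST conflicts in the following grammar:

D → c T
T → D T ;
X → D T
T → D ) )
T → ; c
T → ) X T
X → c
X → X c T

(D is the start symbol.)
Yes. T → D T ';' / T → D ')' ')' on { 'c' }; X → D T / X → c on { 'c' }; X → D T / X → X c T on { 'c' }; X → c / X → X c T on { 'c' }

A FIRST/FIRST conflict occurs when two productions N → α and N → β for the same non-terminal have FIRST(α) ∩ FIRST(β) ≠ ∅ (with ε ∈ FIRST of a nullable right-hand side, so two nullable alternatives also conflict).

FIRST sets of the non-terminals at (or reachable through a nullable prefix from) the front of some alternative:
  FIRST(D) = { 'c' }
  FIRST(X) = { 'c' }

Productions for T:
  T → D T ;: FIRST = { 'c' }
  T → D ) ): FIRST = { 'c' }
  T → ; c: FIRST = { ';' }
  T → ) X T: FIRST = { ')' }
Productions for X:
  X → D T: FIRST = { 'c' }
  X → c: FIRST = { 'c' }
  X → X c T: FIRST = { 'c' }
D has only one production, so no FIRST/FIRST conflict is possible there.

Conflict for T: T → D T ; and T → D ) )
  Overlap: { 'c' }
Conflict for X: X → D T and X → c
  Overlap: { 'c' }
Conflict for X: X → D T and X → X c T
  Overlap: { 'c' }
Conflict for X: X → c and X → X c T
  Overlap: { 'c' }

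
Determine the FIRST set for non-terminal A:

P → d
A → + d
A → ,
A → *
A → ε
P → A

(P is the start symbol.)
{ '*', '+', ',', ε }

From A → + d:
  - '+' is a terminal: add '+' and stop
From A → ,:
  - ',' is a terminal: add ',' and stop
From A → *:
  - '*' is a terminal: add '*' and stop
From A → ε:
  - ε-production, so ε ∈ FIRST(A)

Collecting: FIRST(A) = { '*', '+', ',', ε }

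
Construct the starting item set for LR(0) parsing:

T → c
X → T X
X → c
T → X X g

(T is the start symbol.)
First, augment the grammar with T' → T
I₀ = CLOSURE({ [T' → . T] }):
  [T' → . T] has the dot before T: add [T → . c], [T → . X X g]
  [T → . X X g] has the dot before X: add [X → . T X], [X → . c]
No further items can be added.

I₀ = { [T → . X X g], [T → . c], [T' → . T], [X → . T X], [X → . c] }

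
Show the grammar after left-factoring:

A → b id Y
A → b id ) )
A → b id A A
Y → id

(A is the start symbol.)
Left-factoring transforms A → αβ₁ | αβ₂ into A → αA' and A' → β₁ | β₂
(α is the longest common prefix among the alternatives). Repeat until
no nonterminal has two alternatives with a common prefix.

Round 1: A has alternatives sharing prefix 'b id'. Introduce A': A → b id A'
  Add: A' → Y
  Add: A' → ) )
  Add: A' → A A

No remaining common prefixes — done.

Resulting grammar:
A → b id A'
A' → Y
A' → ) )
A' → A A
Y → id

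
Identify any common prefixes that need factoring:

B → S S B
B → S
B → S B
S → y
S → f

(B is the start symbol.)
Yes, B has productions with common prefix 'S'

Left-factoring is needed when two productions for the same non-terminal
share a common prefix on the right-hand side.

Productions for B:
  B → S S B
  B → S
  B → S B
Productions for S:
  S → y
  S → f

Found common prefix 'S' in productions for B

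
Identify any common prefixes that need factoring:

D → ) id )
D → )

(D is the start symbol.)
Left-factoring is needed when two productions for the same non-terminal
share a common prefix on the right-hand side.

Productions for D:
  D → ) id )
  D → )

Found common prefix ')' in productions for D

Answer: Yes, D has productions with common prefix ')'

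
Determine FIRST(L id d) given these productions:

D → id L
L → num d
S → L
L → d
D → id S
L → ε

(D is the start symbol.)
FIRST sets of the non-terminals involved (from the grammar, by fixed-point iteration):
  FIRST(L) = { 'd', 'num', ε }

To compute FIRST(L id d), process the symbols left to right:
Symbol L is a non-terminal. Add FIRST(L) \ {ε} = { 'd', 'num' }
L is nullable (ε ∈ FIRST(L)), continue to the next symbol.
Symbol id is a terminal. Add 'id' and stop.
FIRST(L id d) = { 'd', 'id', 'num' }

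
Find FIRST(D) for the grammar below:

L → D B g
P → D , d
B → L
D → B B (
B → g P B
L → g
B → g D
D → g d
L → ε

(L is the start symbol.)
FIRST sets of the other non-terminals involved (by the same procedure, iterated to a fixed point):
  FIRST(B) = { '(', 'g', ε }

From D → B B (:
  - B is a non-terminal: add FIRST(B) \ {ε} = { '(', 'g' }
    B is nullable, so continue to the next symbol
  - B is a non-terminal: add FIRST(B) \ {ε} = { '(', 'g' }
    B is nullable, so continue to the next symbol
  - '(' is a terminal: add '(' and stop
From D → g d:
  - g is a terminal: add 'g' and stop

Collecting: FIRST(D) = { '(', 'g' }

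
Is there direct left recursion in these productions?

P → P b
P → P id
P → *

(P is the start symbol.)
Direct left recursion occurs when N → N α for some non-terminal N (the right-hand side begins with the left-hand side itself).

P → P b: LEFT RECURSIVE (starts with P)
P → P id: LEFT RECURSIVE (starts with P)
P → *: starts with '*'

The grammar has direct left recursion on: P.

Answer: Yes, P is left-recursive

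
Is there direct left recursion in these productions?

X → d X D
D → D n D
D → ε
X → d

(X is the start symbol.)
Yes, D is left-recursive

Direct left recursion occurs when N → N α for some non-terminal N (the right-hand side begins with the left-hand side itself).

X → d X D: starts with d
D → D n D: LEFT RECURSIVE (starts with D)
D → ε: starts with ε
X → d: starts with d

The grammar has direct left recursion on: D.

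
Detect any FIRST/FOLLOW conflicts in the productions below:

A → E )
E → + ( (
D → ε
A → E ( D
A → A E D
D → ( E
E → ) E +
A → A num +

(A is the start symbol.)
A FIRST/FOLLOW conflict occurs when a non-terminal N has a nullable alternative N → β (β ⇒* ε) and another alternative N → α with FIRST(α) ∩ FOLLOW(N) ≠ ∅: on such a lookahead the parser cannot decide between expanding α and letting N vanish via β.

Nullable non-terminals: D.

D: nullable alternative(s) D → ε; FOLLOW(D) = { $, ')', '+', 'num' }
  D → ε: FIRST \ {ε} = { } — this is the only nullable alternative, skip
  D → ( E: FIRST \ {ε} = { '(' } — disjoint from FOLLOW(D)

A, E have no nullable alternative, so no FIRST/FOLLOW check is needed there.

No FIRST/FOLLOW conflicts found.

Answer: No FIRST/FOLLOW conflicts.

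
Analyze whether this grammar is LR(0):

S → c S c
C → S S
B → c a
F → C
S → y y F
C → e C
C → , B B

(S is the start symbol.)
Yes, the grammar is LR(0)

Augment with S' → S and build the canonical LR(0) collection (I0 = CLOSURE({[S' → . S]}), then GOTO on every symbol after a dot until no new states appear). It has 18 states:
  I0: { [S → . c S c], [S → . y y F], [S' → . S] }  — shift
  I1: { [S' → S .] }  — accept
  I2: { [S → . c S c], [S → . y y F], [S → c . S c] }  — shift
  I3: { [S → y . y F] }  — shift
  I4: { [C → . , B B], [C → . S S], [C → . e C], [F → . C], [S → . c S c], [S → . y y F], [S → y y . F] }  — shift
  I5: { [B → . c a], [C → , . B B] }  — shift
  I6: { [F → C .] }  — reduce
  I7: { [S → y y F .] }  — reduce
  I8: { [C → S . S], [S → . c S c], [S → . y y F] }  — shift
  I9: { [C → . , B B], [C → . S S], [C → . e C], [C → e . C], [S → . c S c], [S → . y y F] }  — shift
  I10: { [C → e C .] }  — reduce
  I11: { [C → S S .] }  — reduce
  I12: { [B → . c a], [C → , B . B] }  — shift
  I13: { [B → c . a] }  — shift
  I14: { [B → c a .] }  — reduce
  I15: { [C → , B B .] }  — reduce
  I16: { [S → c S . c] }  — shift
  I17: { [S → c S c .] }  — reduce

Every state is either a pure shift/goto state or contains exactly one complete item and nothing to shift — no conflicts. The grammar is LR(0).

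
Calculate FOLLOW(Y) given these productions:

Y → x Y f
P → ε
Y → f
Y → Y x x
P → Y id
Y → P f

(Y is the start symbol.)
To compute FOLLOW(Y), find every occurrence of Y on a right-hand side N → α Y β: add FIRST(β) \ {ε}, and if β is empty or nullable also add FOLLOW(N). Iterate to a fixed point.

Y is the start symbol, so $ ∈ FOLLOW(Y).
In Y → x Y f: Y is followed by f, add FIRST(f) \ {ε} = { 'f' }
In Y → Y x x: Y is followed by x x, add FIRST(x x) \ {ε} = { 'x' }
In P → Y id: Y is followed by id, add FIRST(id) \ {ε} = { 'id' }

Taking the union: FOLLOW(Y) = { $, 'f', 'id', 'x' }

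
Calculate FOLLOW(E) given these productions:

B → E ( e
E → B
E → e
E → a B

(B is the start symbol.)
To compute FOLLOW(E), find every occurrence of E on a right-hand side N → α E β: add FIRST(β) \ {ε}, and if β is empty or nullable also add FOLLOW(N). Iterate to a fixed point.

In B → E ( e: E is followed by '(' e, add FIRST('(' e) \ {ε} = { '(' }

Taking the union: FOLLOW(E) = { '(' }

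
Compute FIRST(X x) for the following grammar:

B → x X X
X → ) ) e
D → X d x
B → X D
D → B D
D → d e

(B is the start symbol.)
{ ')' }

FIRST sets of the non-terminals involved (from the grammar, by fixed-point iteration):
  FIRST(X) = { ')' }

To compute FIRST(X x), process the symbols left to right:
Symbol X is a non-terminal. Add FIRST(X) \ {ε} = { ')' }
X is not nullable (ε ∉ FIRST(X)), so stop here.
FIRST(X x) = { ')' }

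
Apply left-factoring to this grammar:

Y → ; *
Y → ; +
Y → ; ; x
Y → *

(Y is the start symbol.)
Y → ; Y'
Y' → *
Y' → +
Y' → ; x
Y → *

Left-factoring transforms A → αβ₁ | αβ₂ into A → αA' and A' → β₁ | β₂
(α is the longest common prefix among the alternatives). Repeat until
no nonterminal has two alternatives with a common prefix.

Round 1: Y has alternatives sharing prefix ';'. Introduce Y': Y → ; Y'
  Add: Y' → *
  Add: Y' → +
  Add: Y' → ; x

No remaining common prefixes — done.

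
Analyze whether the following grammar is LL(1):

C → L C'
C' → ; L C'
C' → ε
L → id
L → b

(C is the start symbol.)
Yes, the grammar is LL(1).

A grammar is LL(1) if for each non-terminal N with multiple productions, the predict sets of those productions are pairwise disjoint, where PREDICT(N → α) = (FIRST(α) \ {ε}) ∪ (FOLLOW(N) if α ⇒* ε).

Relevant sets:
  FOLLOW(C') = { $ }

For C':
  PREDICT(C' → ';' L C') = { ';' }
  PREDICT(C' → ε) = { $ }
For L:
  PREDICT(L → id) = { 'id' }
  PREDICT(L → b) = { 'b' }
C has a single production, so nothing to check there.

All predict sets are disjoint. The grammar IS LL(1).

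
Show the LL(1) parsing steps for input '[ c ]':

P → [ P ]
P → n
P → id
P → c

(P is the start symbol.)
LL(1) parsing maintains a stack (initially the start symbol over $) and the input. At each step: if the stack top is a terminal, match it against the current input token; if it is a non-terminal N, replace it with the RHS of M[N, lookahead] (the unique production whose predict set contains the lookahead).

Stack is shown with the top on the left.

Stack    Input    Action
------------------------
P $      [ c ] $  output P → [ P ]
[ P ] $  [ c ] $  match '['
P ] $    c ] $    output P → c
c ] $    c ] $    match 'c'
] $      ] $      match ']'
$        $        accept

The string is accepted.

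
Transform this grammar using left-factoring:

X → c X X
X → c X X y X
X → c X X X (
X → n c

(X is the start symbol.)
X → c X X X'
X' → ε
X' → y X
X' → X (
X → n c

Left-factoring transforms A → αβ₁ | αβ₂ into A → αA' and A' → β₁ | β₂
(α is the longest common prefix among the alternatives). Repeat until
no nonterminal has two alternatives with a common prefix.

Round 1: X has alternatives sharing prefix 'c X X'. Introduce X': X → c X X X'
  Add: X' → ε
  Add: X' → y X
  Add: X' → X (

No remaining common prefixes — done.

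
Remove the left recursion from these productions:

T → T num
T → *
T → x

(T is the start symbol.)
T is directly left-recursive. The standard transformation for
  A → A α₁ | ... | A α_m | β₁ | ... | β_n
is
  A  → β₁ A' | ... | β_n A'
  A' → α₁ A' | ... | α_m A' | ε

T → * becomes T → * T'
T → x becomes T → x T'
T → T num becomes T' → num T'
Add T' → ε

Resulting grammar:
T → * T'
T → x T'
T' → num T'
T' → ε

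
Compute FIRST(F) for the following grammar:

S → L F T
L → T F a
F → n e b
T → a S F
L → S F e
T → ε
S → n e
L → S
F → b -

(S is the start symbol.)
{ 'b', 'n' }

To compute FIRST(F), examine every production with F on the left-hand side, reading each right-hand side left to right until a non-nullable symbol is reached.

From F → n e b:
  - n is a terminal: add 'n' and stop
From F → b -:
  - b is a terminal: add 'b' and stop

Collecting: FIRST(F) = { 'b', 'n' }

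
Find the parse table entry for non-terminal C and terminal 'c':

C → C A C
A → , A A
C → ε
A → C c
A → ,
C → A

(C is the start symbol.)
C → C A C, C → ε, C → A

To find M[C, 'c'], we find productions for C where 'c' is in the predict set (PREDICT(N → α) = (FIRST(α) \ {ε}) ∪ (FOLLOW(N) if α ⇒* ε)).

Relevant sets:
  FIRST(C) = { ',', 'c', ε }
  FIRST(A) = { ',', 'c' }
  FOLLOW(C) = { $, ',', 'c' }

C → C A C: PREDICT = { ',', 'c' }
  'c' is in predict set, so this production goes in M[C, 'c']
C → ε: PREDICT = { $, ',', 'c' }
  'c' is in predict set, so this production goes in M[C, 'c']
C → A: PREDICT = { ',', 'c' }
  'c' is in predict set, so this production goes in M[C, 'c']

M[C, 'c'] = C → C A C, C → ε, C → A  (a multiply-defined cell — the grammar is not LL(1))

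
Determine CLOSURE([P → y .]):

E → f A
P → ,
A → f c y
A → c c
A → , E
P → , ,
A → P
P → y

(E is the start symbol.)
Start with: [P → y .]
The dot is at the end, so nothing is added.

CLOSURE = { [P → y .] }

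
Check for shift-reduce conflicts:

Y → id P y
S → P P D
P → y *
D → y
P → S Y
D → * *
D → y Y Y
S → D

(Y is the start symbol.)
Yes — I7: [D → y .] vs [P → y . *]; I13: [D → y .] vs [P → y . *]

A shift-reduce conflict occurs when an LR(0) state has both:
  - a complete (reduce) item [A → α .] (dot at the end), and
  - a shift item [B → β . c γ] (dot before a terminal).

Augment with Y' → Y and build the canonical LR(0) collection (I0 = CLOSURE({[Y' → . Y]}), then GOTO on every symbol after a dot until no new states appear). It has 16 states:
  I0: { [Y → . id P y], [Y' → . Y] }  — shift
  I1: { [Y' → Y .] }  — accept
  I2: { [D → . * *], [D → . y Y Y], [D → . y], [P → . S Y], [P → . y *], [S → . D], [S → . P P D], [Y → id . P y] }  — shift
  I3: { [D → * . *] }  — shift
  I4: { [S → D .] }  — reduce
  I5: { [D → . * *], [D → . y Y Y], [D → . y], [P → . S Y], [P → . y *], [S → . D], [S → . P P D], [S → P . P D], [Y → id P . y] }  — shift
  I6: { [P → S . Y], [Y → . id P y] }  — shift
  I7: { [D → y . Y Y], [D → y .], [P → y . *], [Y → . id P y] }  — shift, reduce
  I8: { [P → y * .] }  — reduce
  I9: { [D → y Y . Y], [Y → . id P y] }  — shift
  I10: { [D → y Y Y .] }  — reduce
  I11: { [P → S Y .] }  — reduce
  I12: { [D → . * *], [D → . y Y Y], [D → . y], [P → . S Y], [P → . y *], [S → . D], [S → . P P D], [S → P . P D], [S → P P . D] }  — shift
  I13: { [D → y . Y Y], [D → y .], [P → y . *], [Y → . id P y], [Y → id P y .] }  — shift, 2 reduces
  I14: { [S → D .], [S → P P D .] }  — 2 reduces
  I15: { [D → * * .] }  — reduce

I7 contains reduce item [D → y .] and shift items [P → y . *], [Y → . id P y] — shift-reduce conflict.
I13 contains reduce items [D → y .], [Y → id P y .] and shift items [P → y . *], [Y → . id P y] — shift-reduce conflict.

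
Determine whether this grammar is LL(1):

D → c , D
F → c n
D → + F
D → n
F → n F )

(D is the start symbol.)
For D:
  PREDICT(D → c ',' D) = { 'c' }
  PREDICT(D → '+' F) = { '+' }
  PREDICT(D → n) = { 'n' }
For F:
  PREDICT(F → c n) = { 'c' }
  PREDICT(F → n F ')') = { 'n' }

All predict sets are disjoint. The grammar IS LL(1).

Answer: Yes, the grammar is LL(1).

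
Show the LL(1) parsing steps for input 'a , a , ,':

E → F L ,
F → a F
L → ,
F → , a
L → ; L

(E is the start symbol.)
Stack is shown with the top on the left.

Stack      Input        Action
------------------------------
E $        a , a , , $  output E → F L ,
F L , $    a , a , , $  output F → a F
a F L , $  a , a , , $  match 'a'
F L , $    , a , , $    output F → , a
, a L , $  , a , , $    match ','
a L , $    a , , $      match 'a'
L , $      , , $        output L → ,
, , $      , , $        match ','
, $        , $          match ','
$          $            accept

The string is accepted.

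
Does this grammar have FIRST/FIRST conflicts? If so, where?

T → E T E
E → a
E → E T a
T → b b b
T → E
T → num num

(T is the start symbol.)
Yes. T → E T E / T → E on { 'a' }; E → a / E → E T a on { 'a' }

A FIRST/FIRST conflict occurs when two productions N → α and N → β for the same non-terminal have FIRST(α) ∩ FIRST(β) ≠ ∅ (with ε ∈ FIRST of a nullable right-hand side, so two nullable alternatives also conflict).

FIRST sets of the non-terminals at (or reachable through a nullable prefix from) the front of some alternative:
  FIRST(E) = { 'a' }

Productions for T:
  T → E T E: FIRST = { 'a' }
  T → b b b: FIRST = { 'b' }
  T → E: FIRST = { 'a' }
  T → num num: FIRST = { 'num' }
Productions for E:
  E → a: FIRST = { 'a' }
  E → E T a: FIRST = { 'a' }

Conflict for T: T → E T E and T → E
  Overlap: { 'a' }
Conflict for E: E → a and E → E T a
  Overlap: { 'a' }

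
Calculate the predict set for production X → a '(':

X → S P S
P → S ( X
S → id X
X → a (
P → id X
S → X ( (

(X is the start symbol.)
PREDICT(X → a '(') = (FIRST(RHS) \ {ε}) ∪ (FOLLOW(X) if ε ∈ FIRST(RHS), i.e. RHS ⇒* ε)
FIRST(a '(') = { 'a' }
ε ∉ FIRST(a '('), so FOLLOW(X) is not added.
PREDICT(X → a '(') = { 'a' }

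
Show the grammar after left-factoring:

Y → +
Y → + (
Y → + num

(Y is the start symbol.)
Y → + Y'
Y' → ε
Y' → (
Y' → num

Left-factoring transforms A → αβ₁ | αβ₂ into A → αA' and A' → β₁ | β₂
(α is the longest common prefix among the alternatives). Repeat until
no nonterminal has two alternatives with a common prefix.

Round 1: Y has alternatives sharing prefix '+'. Introduce Y': Y → + Y'
  Add: Y' → ε
  Add: Y' → (
  Add: Y' → num

No remaining common prefixes — done.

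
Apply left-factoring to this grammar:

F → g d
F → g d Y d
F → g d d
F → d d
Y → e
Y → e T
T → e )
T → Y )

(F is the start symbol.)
F → g d F'
F' → ε
F' → Y d
F' → d
F → d d
Y → e Y'
Y' → ε
Y' → T
T → e )
T → Y )

Left-factoring transforms A → αβ₁ | αβ₂ into A → αA' and A' → β₁ | β₂
(α is the longest common prefix among the alternatives). Repeat until
no nonterminal has two alternatives with a common prefix.

Round 1: F has alternatives sharing prefix 'g d'. Introduce F': F → g d F'
  Add: F' → ε
  Add: F' → Y d
  Add: F' → d

Round 2: Y has alternatives sharing prefix 'e'. Introduce Y': Y → e Y'
  Add: Y' → ε
  Add: Y' → T

No remaining common prefixes — done.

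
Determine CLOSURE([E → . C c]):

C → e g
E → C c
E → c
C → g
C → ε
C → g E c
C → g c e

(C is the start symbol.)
{ [C → . e g], [C → . g E c], [C → . g c e], [C → . g], [C → .], [E → . C c] }

Start with: [E → . C c]
  [E → . C c] has the dot before C: add [C → . e g], [C → . g], [C → .], [C → . g E c], [C → . g c e]
No further items can be added.

CLOSURE = { [C → . e g], [C → . g E c], [C → . g c e], [C → . g], [C → .], [E → . C c] }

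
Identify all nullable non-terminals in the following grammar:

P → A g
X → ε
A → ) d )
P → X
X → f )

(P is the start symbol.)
{ 'P', 'X' }

A non-terminal is nullable if it can derive ε (the empty string): either it has an ε-production, or it has a production whose right-hand side consists entirely of nullable non-terminals.

ε-productions: X → ε
So X is immediately nullable.
P → X: every symbol on the right is nullable, so P is nullable too.
No further non-terminal can be added: every production for the remaining non-terminals contains a terminal or a non-nullable non-terminal.
Nullable = { 'P', 'X' }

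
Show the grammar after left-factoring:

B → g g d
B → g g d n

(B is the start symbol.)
Left-factoring transforms A → αβ₁ | αβ₂ into A → αA' and A' → β₁ | β₂
(α is the longest common prefix among the alternatives). Repeat until
no nonterminal has two alternatives with a common prefix.

Round 1: B has alternatives sharing prefix 'g g d'. Introduce B': B → g g d B'
  Add: B' → ε
  Add: B' → n

No remaining common prefixes — done.

Resulting grammar:
B → g g d B'
B' → ε
B' → n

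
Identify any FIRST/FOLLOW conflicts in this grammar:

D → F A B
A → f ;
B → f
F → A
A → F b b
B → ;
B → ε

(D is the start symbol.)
A FIRST/FOLLOW conflict occurs when a non-terminal N has a nullable alternative N → β (β ⇒* ε) and another alternative N → α with FIRST(α) ∩ FOLLOW(N) ≠ ∅: on such a lookahead the parser cannot decide between expanding α and letting N vanish via β.

Nullable non-terminals: B.

B: nullable alternative(s) B → ε; FOLLOW(B) = { $ }
  B → f: FIRST \ {ε} = { 'f' } — disjoint from FOLLOW(B)
  B → ;: FIRST \ {ε} = { ';' } — disjoint from FOLLOW(B)
  B → ε: FIRST \ {ε} = { } — this is the only nullable alternative, skip

A, D, F have no nullable alternative, so no FIRST/FOLLOW check is needed there.

No FIRST/FOLLOW conflicts found.

Answer: No FIRST/FOLLOW conflicts.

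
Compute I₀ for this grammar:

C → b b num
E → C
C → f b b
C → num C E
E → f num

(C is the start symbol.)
{ [C → . b b num], [C → . f b b], [C → . num C E], [C' → . C] }

First, augment the grammar with C' → C
I₀ = CLOSURE({ [C' → . C] }):
  [C' → . C] has the dot before C: add [C → . b b num], [C → . f b b], [C → . num C E]
No further items can be added.

I₀ = { [C → . b b num], [C → . f b b], [C → . num C E], [C' → . C] }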